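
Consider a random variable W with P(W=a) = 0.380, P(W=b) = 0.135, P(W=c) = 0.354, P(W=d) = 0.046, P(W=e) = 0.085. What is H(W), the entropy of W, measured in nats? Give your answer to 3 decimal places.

1.357 nats

H(W) = −Σ p·ln p.
  −(0.380)·ln(0.380) = 0.3677
  −(0.135)·ln(0.135) = 0.2703
  −(0.354)·ln(0.354) = 0.3676
  −(0.046)·ln(0.046) = 0.1416
  −(0.085)·ln(0.085) = 0.2095
Sum: 0.3677 + 0.2703 + 0.3676 + 0.1416 + 0.2095 = 1.357 nats.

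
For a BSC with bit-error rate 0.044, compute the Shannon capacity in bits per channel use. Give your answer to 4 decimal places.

0.7397 bits

Binary symmetric channel: C = 1 − h₂(ε) where h₂ is the binary entropy function.
h₂(0.044) = −0.044·log₂0.044 − 0.956·log₂0.956 = 0.2603.
C = 1 − 0.2603 = 0.7397 bits per channel use.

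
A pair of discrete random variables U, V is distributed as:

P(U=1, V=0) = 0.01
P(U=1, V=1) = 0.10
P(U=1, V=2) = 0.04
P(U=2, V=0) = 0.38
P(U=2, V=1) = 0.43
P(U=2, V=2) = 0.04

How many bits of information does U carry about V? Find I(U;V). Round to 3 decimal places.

Marginals: p(U) = (0.1500, 0.8500), p(V) = (0.3900, 0.5300, 0.0800).
I(U;V) = Σ p(x,y)·log₂[p(x,y)/(p(x)p(y))].
  (1,0): 0.01·log₂(0.1709) = -0.0255
  (1,1): 0.10·log₂(1.2579) = 0.0331
  (1,2): 0.04·log₂(3.3333) = 0.0695
  (2,0): 0.38·log₂(1.1463) = 0.0749
  (2,1): 0.43·log₂(0.9545) = -0.0289
  (2,2): 0.04·log₂(0.5882) = -0.0306
Sum = 0.092 bits.

0.092 bits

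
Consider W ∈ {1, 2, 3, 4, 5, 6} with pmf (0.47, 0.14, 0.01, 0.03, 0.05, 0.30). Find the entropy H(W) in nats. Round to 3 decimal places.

H(W) = −Σ p·ln p.
  −(0.47)·ln(0.47) = 0.3549
  −(0.14)·ln(0.14) = 0.2753
  −(0.01)·ln(0.01) = 0.0461
  −(0.03)·ln(0.03) = 0.1052
  −(0.05)·ln(0.05) = 0.1498
  −(0.30)·ln(0.30) = 0.3612
Sum: 0.3549 + 0.2753 + 0.0461 + 0.1052 + 0.1498 + 0.3612 = 1.292 nats.

1.292 nats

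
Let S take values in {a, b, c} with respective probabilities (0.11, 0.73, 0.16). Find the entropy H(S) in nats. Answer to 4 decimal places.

0.7658 nats

H(S) = −Σ p·ln p.
  −(0.11)·ln(0.11) = 0.24280
  −(0.73)·ln(0.73) = 0.22974
  −(0.16)·ln(0.16) = 0.29321
Sum: 0.24280 + 0.22974 + 0.29321 = 0.7658 nats.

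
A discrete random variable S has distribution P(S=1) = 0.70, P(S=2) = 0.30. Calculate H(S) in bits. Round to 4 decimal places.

0.8813 bits

H(S) = −Σ p·log₂ p.
  −(0.70)·log₂(0.70) = 0.36020
  −(0.30)·log₂(0.30) = 0.52109
Sum: 0.36020 + 0.52109 = 0.8813 bits.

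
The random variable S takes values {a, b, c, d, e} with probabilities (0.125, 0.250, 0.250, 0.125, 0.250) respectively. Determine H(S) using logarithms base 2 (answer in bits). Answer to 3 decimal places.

H(S) = −Σ p·log₂ p.
  −(0.125)·log₂(0.125) = 0.3750
  −(0.250)·log₂(0.250) = 0.5000
  −(0.250)·log₂(0.250) = 0.5000
  −(0.125)·log₂(0.125) = 0.3750
  −(0.250)·log₂(0.250) = 0.5000
Sum: 0.3750 + 0.5000 + 0.5000 + 0.3750 + 0.5000 = 2.250 bits.

2.250 bits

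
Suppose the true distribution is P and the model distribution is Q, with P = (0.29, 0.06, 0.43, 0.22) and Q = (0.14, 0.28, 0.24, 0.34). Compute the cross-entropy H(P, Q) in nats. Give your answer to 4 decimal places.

1.4975 nats

H(P,Q) = −Σ p·ln q.
  −0.29·ln(0.14) = 0.57017
  −0.06·ln(0.28) = 0.07638
  −0.43·ln(0.24) = 0.61366
  −0.22·ln(0.34) = 0.23734
H(P,Q) = 1.4975 nats.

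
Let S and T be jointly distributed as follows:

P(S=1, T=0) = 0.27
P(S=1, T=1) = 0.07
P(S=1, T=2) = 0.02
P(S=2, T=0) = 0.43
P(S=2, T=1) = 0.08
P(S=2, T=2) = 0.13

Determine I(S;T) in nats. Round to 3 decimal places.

0.024 nats

Marginals: p(S) = (0.3600, 0.6400), p(T) = (0.7000, 0.1500, 0.1500).
I(S;T) = H(S) + H(T) − H(S,T).
H(S) = 0.6534, H(T) = 0.8188, H(S,T) = 1.4481.
I(S;T) = 0.6534 + 0.8188 − 1.4481 = 0.024 nats.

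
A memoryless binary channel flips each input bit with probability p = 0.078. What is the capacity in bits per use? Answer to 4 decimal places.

Binary symmetric channel: C = 1 − h₂(ε) where h₂ is the binary entropy function.
h₂(0.078) = −0.078·log₂0.078 − 0.922·log₂0.922 = 0.3951.
C = 1 − 0.3951 = 0.6049 bits per channel use.

0.6049 bits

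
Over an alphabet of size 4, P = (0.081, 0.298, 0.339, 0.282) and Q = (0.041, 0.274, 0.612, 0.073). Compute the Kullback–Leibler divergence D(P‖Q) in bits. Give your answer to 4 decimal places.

D(P‖Q) = Σ p·log₂(p/q).
  0.081·log₂(0.081/0.041) = 0.07957
  0.298·log₂(0.298/0.274) = 0.03610
  0.339·log₂(0.339/0.612) = -0.28891
  0.282·log₂(0.282/0.073) = 0.54982
D(P‖Q) = 0.3766 bits.

0.3766 bits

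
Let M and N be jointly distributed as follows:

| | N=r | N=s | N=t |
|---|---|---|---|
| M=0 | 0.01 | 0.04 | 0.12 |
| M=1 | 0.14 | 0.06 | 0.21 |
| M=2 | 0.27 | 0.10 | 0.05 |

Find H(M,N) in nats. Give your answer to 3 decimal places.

H(M,N) = −Σ p(x,y)·ln p(x,y) over all 9 cells.
  cell (0,r): −0.01·ln0.01 = 0.0461
  cell (0,s): −0.04·ln0.04 = 0.1288
  cell (0,t): −0.12·ln0.12 = 0.2544
  cell (1,r): −0.14·ln0.14 = 0.2753
  cell (1,s): −0.06·ln0.06 = 0.1688
  cell (1,t): −0.21·ln0.21 = 0.3277
  cell (2,r): −0.27·ln0.27 = 0.3535
  cell (2,s): −0.10·ln0.10 = 0.2303
  cell (2,t): −0.05·ln0.05 = 0.1498
Sum = 1.935 nats.

1.935 nats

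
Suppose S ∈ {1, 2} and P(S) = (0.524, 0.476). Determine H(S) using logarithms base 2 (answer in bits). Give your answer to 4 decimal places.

0.9983 bits

H(S) = −Σ p·log₂ p.
  −(0.524)·log₂(0.524) = 0.48856
  −(0.476)·log₂(0.476) = 0.50978
Sum: 0.48856 + 0.50978 = 0.9983 bits.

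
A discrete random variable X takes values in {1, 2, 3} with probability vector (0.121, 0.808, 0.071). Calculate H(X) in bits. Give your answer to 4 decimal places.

H(X) = −Σ p·log₂ p.
  −(0.121)·log₂(0.121) = 0.36868
  −(0.808)·log₂(0.808) = 0.24852
  −(0.071)·log₂(0.071) = 0.27094
Sum: 0.36868 + 0.24852 + 0.27094 = 0.8881 bits.

0.8881 bits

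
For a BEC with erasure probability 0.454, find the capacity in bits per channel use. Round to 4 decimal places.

0.5460 bits

Binary erasure channel: capacity C = 1 − ε.
C = 1 − 0.454 = 0.5460 bits per channel use.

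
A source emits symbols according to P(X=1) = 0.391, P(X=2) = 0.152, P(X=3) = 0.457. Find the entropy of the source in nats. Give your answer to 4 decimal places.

H(X) = −Σ p·ln p.
  −(0.391)·ln(0.391) = 0.36717
  −(0.152)·ln(0.152) = 0.28635
  −(0.457)·ln(0.457) = 0.35786
Sum: 0.36717 + 0.28635 + 0.35786 = 1.0114 nats.

1.0114 nats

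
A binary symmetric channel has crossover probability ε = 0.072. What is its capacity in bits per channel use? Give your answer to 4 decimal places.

0.6267 bits

Binary symmetric channel: C = 1 − h₂(ε) where h₂ is the binary entropy function.
h₂(0.072) = −0.072·log₂0.072 − 0.928·log₂0.928 = 0.3733.
C = 1 − 0.3733 = 0.6267 bits per channel use.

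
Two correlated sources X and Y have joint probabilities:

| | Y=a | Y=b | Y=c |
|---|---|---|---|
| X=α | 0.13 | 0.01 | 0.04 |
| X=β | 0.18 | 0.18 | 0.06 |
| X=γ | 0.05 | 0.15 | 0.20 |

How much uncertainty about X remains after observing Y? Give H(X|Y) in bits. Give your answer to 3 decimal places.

1.279 bits

Chain rule: H(X|Y) = H(X,Y) − H(Y).
Marginals: p(X) = (0.1800, 0.4200, 0.4000), p(Y) = (0.3600, 0.3400, 0.3000).
H(X,Y) = 2.8600 bits; H(Y) = 1.5809 bits.
H(X|Y) = 2.8600 − 1.5809 = 1.279 bits.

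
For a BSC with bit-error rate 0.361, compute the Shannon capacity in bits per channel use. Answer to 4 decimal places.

0.0565 bits

Binary symmetric channel: C = 1 − h₂(ε) where h₂ is the binary entropy function.
h₂(0.361) = −0.361·log₂0.361 − 0.639·log₂0.639 = 0.9435.
C = 1 − 0.9435 = 0.0565 bits per channel use.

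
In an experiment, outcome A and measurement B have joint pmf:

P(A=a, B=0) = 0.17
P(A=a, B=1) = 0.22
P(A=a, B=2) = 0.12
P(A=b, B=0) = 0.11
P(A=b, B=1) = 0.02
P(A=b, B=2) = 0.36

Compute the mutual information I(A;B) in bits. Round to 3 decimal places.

0.240 bits

Marginals: p(A) = (0.5100, 0.4900), p(B) = (0.2800, 0.2400, 0.4800).
I(A;B) = Σ p(x,y)·log₂[p(x,y)/(p(x)p(y))].
  (a,0): 0.17·log₂(1.1905) = 0.0428
  (a,1): 0.22·log₂(1.7974) = 0.1861
  (a,2): 0.12·log₂(0.4902) = -0.1234
  (b,0): 0.11·log₂(0.8017) = -0.0351
  (b,1): 0.02·log₂(0.1701) = -0.0511
  (b,2): 0.36·log₂(1.5306) = 0.2211
Sum = 0.240 bits.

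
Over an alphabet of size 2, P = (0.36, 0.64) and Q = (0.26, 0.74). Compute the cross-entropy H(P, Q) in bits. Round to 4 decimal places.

0.9776 bits

H(P,Q) = −Σ p·log₂ q.
  −0.36·log₂(0.26) = 0.69963
  −0.64·log₂(0.74) = 0.27802
H(P,Q) = 0.9776 bits.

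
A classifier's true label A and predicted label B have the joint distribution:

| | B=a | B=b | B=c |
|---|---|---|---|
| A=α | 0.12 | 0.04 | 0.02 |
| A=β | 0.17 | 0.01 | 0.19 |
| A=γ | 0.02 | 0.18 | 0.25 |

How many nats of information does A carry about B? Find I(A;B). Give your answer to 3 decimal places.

0.236 nats

Marginals: p(A) = (0.1800, 0.3700, 0.4500), p(B) = (0.3100, 0.2300, 0.4600).
I(A;B) = Σ p(x,y)·ln[p(x,y)/(p(x)p(y))].
  (α,a): 0.12·ln(2.1505) = 0.0919
  (α,b): 0.04·ln(0.9662) = -0.0014
  (α,c): 0.02·ln(0.2415) = -0.0284
  (β,a): 0.17·ln(1.4821) = 0.0669
  (β,b): 0.01·ln(0.1175) = -0.0214
  (β,c): 0.19·ln(1.1163) = 0.0209
  (γ,a): 0.02·ln(0.1434) = -0.0388
  (γ,b): 0.18·ln(1.7391) = 0.0996
  (γ,c): 0.25·ln(1.2077) = 0.0472
Sum = 0.236 nats.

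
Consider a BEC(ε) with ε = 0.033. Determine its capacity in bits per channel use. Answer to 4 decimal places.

Binary erasure channel: capacity C = 1 − ε.
C = 1 − 0.033 = 0.9670 bits per channel use.

0.9670 bits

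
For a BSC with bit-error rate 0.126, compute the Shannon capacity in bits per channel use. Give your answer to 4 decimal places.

Binary symmetric channel: C = 1 − h₂(ε) where h₂ is the binary entropy function.
h₂(0.126) = −0.126·log₂0.126 − 0.874·log₂0.874 = 0.5464.
C = 1 − 0.5464 = 0.4536 bits per channel use.

0.4536 bits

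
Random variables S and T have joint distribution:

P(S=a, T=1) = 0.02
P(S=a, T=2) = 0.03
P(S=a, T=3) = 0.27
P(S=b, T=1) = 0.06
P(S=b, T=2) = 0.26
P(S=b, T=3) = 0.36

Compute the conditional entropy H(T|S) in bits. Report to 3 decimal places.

1.150 bits

Marginals: p(S) = (0.3200, 0.6800), p(T) = (0.0800, 0.2900, 0.6300).
H(T|S) = Σ p(S) · H(T|S=·).
  S=a: p=0.3200, H(T|S=a) = 0.7770
  S=b: p=0.6800, H(T|S=b) = 1.3251
Weighted sum = 1.150 bits.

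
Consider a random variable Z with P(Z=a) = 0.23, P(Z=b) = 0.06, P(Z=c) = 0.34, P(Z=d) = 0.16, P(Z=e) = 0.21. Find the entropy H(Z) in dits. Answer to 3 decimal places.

0.649 dits

H(Z) = −Σ p·log₁₀ p.
  −(0.23)·log₁₀(0.23) = 0.1468
  −(0.06)·log₁₀(0.06) = 0.0733
  −(0.34)·log₁₀(0.34) = 0.1593
  −(0.16)·log₁₀(0.16) = 0.1273
  −(0.21)·log₁₀(0.21) = 0.1423
Sum: 0.1468 + 0.0733 + 0.1593 + 0.1273 + 0.1423 = 0.649 dits.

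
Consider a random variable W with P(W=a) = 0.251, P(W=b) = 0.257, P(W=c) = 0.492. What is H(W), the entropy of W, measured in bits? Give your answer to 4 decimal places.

1.5078 bits

H(W) = −Σ p·log₂ p.
  −(0.251)·log₂(0.251) = 0.50055
  −(0.257)·log₂(0.257) = 0.50376
  −(0.492)·log₂(0.492) = 0.50345
Sum: 0.50055 + 0.50376 + 0.50345 = 1.5078 bits.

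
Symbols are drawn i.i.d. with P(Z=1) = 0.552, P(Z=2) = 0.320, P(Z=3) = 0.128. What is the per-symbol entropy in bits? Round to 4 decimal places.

1.3789 bits

H(Z) = −Σ p·log₂ p.
  −(0.552)·log₂(0.552) = 0.47321
  −(0.320)·log₂(0.320) = 0.52603
  −(0.128)·log₂(0.128) = 0.37962
Sum: 0.47321 + 0.52603 + 0.37962 = 1.3789 bits.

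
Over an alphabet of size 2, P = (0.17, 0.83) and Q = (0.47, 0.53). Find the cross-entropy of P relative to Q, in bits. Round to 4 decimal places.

H(P,Q) = −Σ p·log₂ q.
  −0.17·log₂(0.47) = 0.18518
  −0.83·log₂(0.53) = 0.76023
H(P,Q) = 0.9454 bits.

0.9454 bits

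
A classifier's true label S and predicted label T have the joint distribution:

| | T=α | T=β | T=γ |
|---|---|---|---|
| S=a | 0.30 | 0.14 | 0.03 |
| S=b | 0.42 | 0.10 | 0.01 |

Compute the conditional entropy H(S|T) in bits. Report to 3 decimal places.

Chain rule: H(S|T) = H(S,T) − H(T).
Marginals: p(S) = (0.4700, 0.5300), p(T) = (0.7200, 0.2400, 0.0400).
H(S,T) = 1.9942 bits; H(T) = 1.0211 bits.
H(S|T) = 1.9942 − 1.0211 = 0.973 bits.

0.973 bits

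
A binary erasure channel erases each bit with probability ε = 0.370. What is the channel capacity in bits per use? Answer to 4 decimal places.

0.6300 bits

Binary erasure channel: capacity C = 1 − ε.
C = 1 − 0.370 = 0.6300 bits per channel use.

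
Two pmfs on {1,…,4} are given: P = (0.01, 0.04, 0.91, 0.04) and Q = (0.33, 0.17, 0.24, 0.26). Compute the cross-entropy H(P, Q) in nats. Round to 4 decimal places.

1.4345 nats

H(P,Q) = −Σ p·ln q.
  −0.01·ln(0.33) = 0.01109
  −0.04·ln(0.17) = 0.07088
  −0.91·ln(0.24) = 1.29868
  −0.04·ln(0.26) = 0.05388
H(P,Q) = 1.4345 nats.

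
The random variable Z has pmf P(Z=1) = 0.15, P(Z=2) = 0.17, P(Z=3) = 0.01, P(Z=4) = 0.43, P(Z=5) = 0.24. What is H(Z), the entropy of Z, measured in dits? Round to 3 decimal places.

0.581 dits

H(Z) = −Σ p·log₁₀ p.
  −(0.15)·log₁₀(0.15) = 0.1236
  −(0.17)·log₁₀(0.17) = 0.1308
  −(0.01)·log₁₀(0.01) = 0.0200
  −(0.43)·log₁₀(0.43) = 0.1576
  −(0.24)·log₁₀(0.24) = 0.1487
Sum: 0.1236 + 0.1308 + 0.0200 + 0.1576 + 0.1487 = 0.581 dits.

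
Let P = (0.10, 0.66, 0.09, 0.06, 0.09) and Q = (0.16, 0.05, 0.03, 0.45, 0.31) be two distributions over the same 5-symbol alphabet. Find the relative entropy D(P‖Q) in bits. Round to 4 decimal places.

2.1967 bits

D(P‖Q) = Σ p·log₂(p/q).
  0.10·log₂(0.10/0.16) = -0.06781
  0.66·log₂(0.66/0.05) = 2.45683
  0.09·log₂(0.09/0.03) = 0.14265
  0.06·log₂(0.06/0.45) = -0.17441
  0.09·log₂(0.09/0.31) = -0.16058
D(P‖Q) = 2.1967 bits.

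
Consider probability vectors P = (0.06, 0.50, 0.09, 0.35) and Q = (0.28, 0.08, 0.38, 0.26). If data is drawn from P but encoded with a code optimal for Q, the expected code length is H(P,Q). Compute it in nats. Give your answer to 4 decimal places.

H(P,Q) = −Σ p·ln q.
  −0.06·ln(0.28) = 0.07638
  −0.50·ln(0.08) = 1.26286
  −0.09·ln(0.38) = 0.08708
  −0.35·ln(0.26) = 0.47148
H(P,Q) = 1.8978 nats.

1.8978 nats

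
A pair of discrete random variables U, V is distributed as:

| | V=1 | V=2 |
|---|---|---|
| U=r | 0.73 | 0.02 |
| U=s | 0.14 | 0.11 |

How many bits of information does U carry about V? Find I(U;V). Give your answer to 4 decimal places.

0.1770 bits

Marginals: p(U) = (0.7500, 0.2500), p(V) = (0.8700, 0.1300).
I(U;V) = H(U) + H(V) − H(U,V).
H(U) = 0.8113, H(V) = 0.5574, H(U,V) = 1.1917.
I(U;V) = 0.8113 + 0.5574 − 1.1917 = 0.1770 bits.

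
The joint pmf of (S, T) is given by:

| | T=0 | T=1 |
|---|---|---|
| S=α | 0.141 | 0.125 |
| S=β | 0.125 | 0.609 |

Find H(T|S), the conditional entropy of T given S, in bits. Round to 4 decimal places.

0.7486 bits

Marginals: p(S) = (0.2660, 0.7340), p(T) = (0.2660, 0.7340).
H(T|S) = Σ p(S) · H(T|S=·).
  S=α: p=0.2660, H(T|S=α) = 0.9974
  S=β: p=0.7340, H(T|S=β) = 0.6584
Weighted sum = 0.7486 bits.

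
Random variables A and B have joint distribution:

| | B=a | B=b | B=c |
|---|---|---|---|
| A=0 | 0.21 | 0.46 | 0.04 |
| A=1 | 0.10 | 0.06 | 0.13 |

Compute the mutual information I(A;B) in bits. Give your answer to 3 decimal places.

0.185 bits

Marginals: p(A) = (0.7100, 0.2900), p(B) = (0.3100, 0.5200, 0.1700).
I(A;B) = Σ p(x,y)·log₂[p(x,y)/(p(x)p(y))].
  (0,a): 0.21·log₂(0.9541) = -0.0142
  (0,b): 0.46·log₂(1.2459) = 0.1459
  (0,c): 0.04·log₂(0.3314) = -0.0637
  (1,a): 0.10·log₂(1.1123) = 0.0154
  (1,b): 0.06·log₂(0.3979) = -0.0798
  (1,c): 0.13·log₂(2.6369) = 0.1819
Sum = 0.185 bits.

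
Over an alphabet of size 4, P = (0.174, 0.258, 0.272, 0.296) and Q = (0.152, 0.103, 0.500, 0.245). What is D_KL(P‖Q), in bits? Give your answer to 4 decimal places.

D(P‖Q) = Σ p·log₂(p/q).
  0.174·log₂(0.174/0.152) = 0.03393
  0.258·log₂(0.258/0.103) = 0.34178
  0.272·log₂(0.272/0.500) = -0.23890
  0.296·log₂(0.296/0.245) = 0.08075
D(P‖Q) = 0.2176 bits.

0.2176 bits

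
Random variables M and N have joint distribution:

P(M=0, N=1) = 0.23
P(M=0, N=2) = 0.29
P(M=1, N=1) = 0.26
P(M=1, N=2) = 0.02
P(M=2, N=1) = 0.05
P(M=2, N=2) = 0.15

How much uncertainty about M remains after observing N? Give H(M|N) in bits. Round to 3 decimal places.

1.255 bits

Chain rule: H(M|N) = H(M,N) − H(N).
Marginals: p(M) = (0.5200, 0.2800, 0.2000), p(N) = (0.5400, 0.4600).
H(M,N) = 2.2504 bits; H(N) = 0.9954 bits.
H(M|N) = 2.2504 − 0.9954 = 1.255 bits.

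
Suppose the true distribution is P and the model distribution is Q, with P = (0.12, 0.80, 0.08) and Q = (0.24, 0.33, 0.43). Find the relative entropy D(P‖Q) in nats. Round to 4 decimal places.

D(P‖Q) = Σ p·ln(p/q).
  0.12·ln(0.12/0.24) = -0.08318
  0.80·ln(0.80/0.33) = 0.70842
  0.08·ln(0.08/0.43) = -0.13454
D(P‖Q) = 0.4907 nats.

0.4907 nats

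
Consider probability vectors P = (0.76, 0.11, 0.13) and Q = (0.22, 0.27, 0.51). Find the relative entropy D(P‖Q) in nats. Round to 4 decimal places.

0.6657 nats

D(P‖Q) = Σ p·ln(p/q).
  0.76·ln(0.76/0.22) = 0.94217
  0.11·ln(0.11/0.27) = -0.09877
  0.13·ln(0.13/0.51) = -0.17769
D(P‖Q) = 0.6657 nats.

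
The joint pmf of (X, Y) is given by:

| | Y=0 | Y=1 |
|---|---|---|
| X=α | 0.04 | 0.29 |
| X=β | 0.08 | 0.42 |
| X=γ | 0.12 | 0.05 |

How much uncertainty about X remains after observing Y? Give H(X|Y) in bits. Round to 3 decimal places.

Marginals: p(X) = (0.3300, 0.5000, 0.1700), p(Y) = (0.2400, 0.7600).
H(X|Y) = Σ p(Y) · H(X|Y=·).
  Y=0: p=0.2400, H(X|Y=0) = 1.4591
  Y=1: p=0.7600, H(X|Y=1) = 1.2615
Weighted sum = 1.309 bits.

1.309 bits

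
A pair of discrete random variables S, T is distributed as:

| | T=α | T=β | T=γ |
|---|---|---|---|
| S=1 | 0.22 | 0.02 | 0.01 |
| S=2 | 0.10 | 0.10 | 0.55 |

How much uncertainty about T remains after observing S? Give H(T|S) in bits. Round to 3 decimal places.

0.987 bits

Chain rule: H(T|S) = H(S,T) − H(S).
Marginals: p(S) = (0.2500, 0.7500), p(T) = (0.3200, 0.1200, 0.5600).
H(S,T) = 1.7986 bits; H(S) = 0.8113 bits.
H(T|S) = 1.7986 − 0.8113 = 0.987 bits.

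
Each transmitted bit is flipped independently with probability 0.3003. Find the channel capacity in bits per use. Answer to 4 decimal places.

0.1183 bits

Binary symmetric channel: C = 1 − h₂(ε) where h₂ is the binary entropy function.
h₂(0.3003) = −0.3003·log₂0.3003 − 0.6997·log₂0.6997 = 0.8817.
C = 1 − 0.8817 = 0.1183 bits per channel use.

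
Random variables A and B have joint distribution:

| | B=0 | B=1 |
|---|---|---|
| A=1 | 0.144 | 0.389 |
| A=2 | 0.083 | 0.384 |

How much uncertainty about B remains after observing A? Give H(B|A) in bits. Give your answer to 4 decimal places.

0.7639 bits

Chain rule: H(B|A) = H(A,B) − H(A).
Marginals: p(A) = (0.5330, 0.4670), p(B) = (0.2270, 0.7730).
H(A,B) = 1.7608 bits; H(A) = 0.9969 bits.
H(B|A) = 1.7608 − 0.9969 = 0.7639 bits.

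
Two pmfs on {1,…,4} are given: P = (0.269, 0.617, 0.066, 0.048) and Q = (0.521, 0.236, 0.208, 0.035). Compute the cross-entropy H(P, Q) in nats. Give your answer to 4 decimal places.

H(P,Q) = −Σ p·ln q.
  −0.269·ln(0.521) = 0.17539
  −0.617·ln(0.236) = 0.89090
  −0.066·ln(0.208) = 0.10363
  −0.048·ln(0.035) = 0.16092
H(P,Q) = 1.3308 nats.

1.3308 nats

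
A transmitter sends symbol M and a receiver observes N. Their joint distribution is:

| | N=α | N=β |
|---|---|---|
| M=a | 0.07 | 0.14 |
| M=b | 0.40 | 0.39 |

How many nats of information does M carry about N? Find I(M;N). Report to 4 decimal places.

Marginals: p(M) = (0.2100, 0.7900), p(N) = (0.4700, 0.5300).
I(M;N) = Σ p(x,y)·ln[p(x,y)/(p(x)p(y))].
  (a,α): 0.07·ln(0.7092) = -0.02405
  (a,β): 0.14·ln(1.2579) = 0.03212
  (b,α): 0.40·ln(1.0773) = 0.02978
  (b,β): 0.39·ln(0.9315) = -0.02769
Sum = 0.0102 nats.

0.0102 nats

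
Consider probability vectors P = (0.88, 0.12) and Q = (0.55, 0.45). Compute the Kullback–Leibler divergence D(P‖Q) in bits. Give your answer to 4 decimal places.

0.3679 bits

D(P‖Q) = Σ p·log₂(p/q).
  0.88·log₂(0.88/0.55) = 0.59670
  0.12·log₂(0.12/0.45) = -0.22883
D(P‖Q) = 0.3679 bits.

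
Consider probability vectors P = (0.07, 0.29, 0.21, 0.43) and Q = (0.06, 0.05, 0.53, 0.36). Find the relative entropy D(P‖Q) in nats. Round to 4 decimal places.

0.4026 nats

D(P‖Q) = Σ p·ln(p/q).
  0.07·ln(0.07/0.06) = 0.01079
  0.29·ln(0.29/0.05) = 0.50978
  0.21·ln(0.21/0.53) = -0.19441
  0.43·ln(0.43/0.36) = 0.07640
D(P‖Q) = 0.4026 nats.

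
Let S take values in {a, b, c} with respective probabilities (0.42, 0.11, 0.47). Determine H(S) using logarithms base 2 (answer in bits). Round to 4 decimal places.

H(S) = −Σ p·log₂ p.
  −(0.42)·log₂(0.42) = 0.52565
  −(0.11)·log₂(0.11) = 0.35029
  −(0.47)·log₂(0.47) = 0.51196
Sum: 0.52565 + 0.35029 + 0.51196 = 1.3879 bits.

1.3879 bits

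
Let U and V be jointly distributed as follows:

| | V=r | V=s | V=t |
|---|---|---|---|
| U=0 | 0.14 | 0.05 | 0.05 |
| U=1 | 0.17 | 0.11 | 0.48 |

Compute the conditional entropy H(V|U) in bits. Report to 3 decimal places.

1.327 bits

Marginals: p(U) = (0.2400, 0.7600), p(V) = (0.3100, 0.1600, 0.5300).
H(V|U) = Σ p(U) · H(V|U=·).
  U=0: p=0.2400, H(V|U=0) = 1.3965
  U=1: p=0.7600, H(V|U=1) = 1.3056
Weighted sum = 1.327 bits.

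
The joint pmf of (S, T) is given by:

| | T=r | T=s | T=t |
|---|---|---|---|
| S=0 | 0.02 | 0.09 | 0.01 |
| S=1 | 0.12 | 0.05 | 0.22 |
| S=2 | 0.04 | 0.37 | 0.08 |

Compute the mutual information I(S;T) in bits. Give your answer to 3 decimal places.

0.302 bits

Marginals: p(S) = (0.1200, 0.3900, 0.4900), p(T) = (0.1800, 0.5100, 0.3100).
I(S;T) = Σ p(x,y)·log₂[p(x,y)/(p(x)p(y))].
  (0,r): 0.02·log₂(0.9259) = -0.0022
  (0,s): 0.09·log₂(1.4706) = 0.0501
  (0,t): 0.01·log₂(0.2688) = -0.0190
  (1,r): 0.12·log₂(1.7094) = 0.0928
  (1,s): 0.05·log₂(0.2514) = -0.0996
  (1,t): 0.22·log₂(1.8197) = 0.1900
  (2,r): 0.04·log₂(0.4535) = -0.0456
  (2,s): 0.37·log₂(1.4806) = 0.2095
  (2,t): 0.08·log₂(0.5267) = -0.0740
Sum = 0.302 bits.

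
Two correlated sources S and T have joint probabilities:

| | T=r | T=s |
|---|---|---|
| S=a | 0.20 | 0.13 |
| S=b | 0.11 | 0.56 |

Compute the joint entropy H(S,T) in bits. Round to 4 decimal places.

H(S,T) = −Σ p(x,y)·log₂ p(x,y) over all 4 cells.
  cell (a,r): −0.20·log₂0.20 = 0.46439
  cell (a,s): −0.13·log₂0.13 = 0.38264
  cell (b,r): −0.11·log₂0.11 = 0.35029
  cell (b,s): −0.56·log₂0.56 = 0.46844
Sum = 1.6658 bits.

1.6658 bits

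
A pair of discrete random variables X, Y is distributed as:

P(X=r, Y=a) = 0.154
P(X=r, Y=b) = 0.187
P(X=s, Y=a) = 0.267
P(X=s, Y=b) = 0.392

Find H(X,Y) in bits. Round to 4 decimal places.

1.9063 bits

H(X,Y) = −Σ p(x,y)·log₂ p(x,y) over all 4 cells.
  cell (r,a): −0.154·log₂0.154 = 0.41565
  cell (r,b): −0.187·log₂0.187 = 0.45233
  cell (s,a): −0.267·log₂0.267 = 0.50866
  cell (s,b): −0.392·log₂0.392 = 0.52962
Sum = 1.9063 bits.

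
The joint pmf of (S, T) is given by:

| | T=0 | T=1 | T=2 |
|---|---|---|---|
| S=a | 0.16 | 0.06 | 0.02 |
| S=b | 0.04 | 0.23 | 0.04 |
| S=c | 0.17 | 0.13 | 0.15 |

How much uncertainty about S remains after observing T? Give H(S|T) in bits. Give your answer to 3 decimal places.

1.337 bits

Chain rule: H(S|T) = H(S,T) − H(T).
Marginals: p(S) = (0.2400, 0.3100, 0.4500), p(T) = (0.3700, 0.4200, 0.2100).
H(S,T) = 2.8664 bits; H(T) = 1.5292 bits.
H(S|T) = 2.8664 − 1.5292 = 1.337 bits.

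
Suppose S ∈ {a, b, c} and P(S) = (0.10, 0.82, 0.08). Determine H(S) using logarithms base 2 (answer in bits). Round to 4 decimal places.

H(S) = −Σ p·log₂ p.
  −(0.10)·log₂(0.10) = 0.33219
  −(0.82)·log₂(0.82) = 0.23477
  −(0.08)·log₂(0.08) = 0.29151
Sum: 0.33219 + 0.23477 + 0.29151 = 0.8585 bits.

0.8585 bits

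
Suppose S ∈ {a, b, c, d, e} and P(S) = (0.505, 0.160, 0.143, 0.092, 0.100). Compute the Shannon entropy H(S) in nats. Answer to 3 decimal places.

H(S) = −Σ p·ln p.
  −(0.505)·ln(0.505) = 0.3450
  −(0.160)·ln(0.160) = 0.2932
  −(0.143)·ln(0.143) = 0.2781
  −(0.092)·ln(0.092) = 0.2195
  −(0.100)·ln(0.100) = 0.2303
Sum: 0.3450 + 0.2932 + 0.2781 + 0.2195 + 0.2303 = 1.366 nats.

1.366 nats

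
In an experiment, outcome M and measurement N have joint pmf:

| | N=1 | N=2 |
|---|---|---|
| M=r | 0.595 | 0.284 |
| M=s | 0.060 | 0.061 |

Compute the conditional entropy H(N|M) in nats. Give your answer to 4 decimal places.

Marginals: p(M) = (0.8790, 0.1210), p(N) = (0.6550, 0.3450).
H(N|M) = Σ p(M) · H(N|M=·).
  M=r: p=0.8790, H(N|M=r) = 0.6292
  M=s: p=0.1210, H(N|M=s) = 0.6931
Weighted sum = 0.6369 nats.

0.6369 nats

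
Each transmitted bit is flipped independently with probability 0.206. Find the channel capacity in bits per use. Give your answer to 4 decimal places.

0.2662 bits

Binary symmetric channel: C = 1 − h₂(ε) where h₂ is the binary entropy function.
h₂(0.206) = −0.206·log₂0.206 − 0.794·log₂0.794 = 0.7338.
C = 1 − 0.7338 = 0.2662 bits per channel use.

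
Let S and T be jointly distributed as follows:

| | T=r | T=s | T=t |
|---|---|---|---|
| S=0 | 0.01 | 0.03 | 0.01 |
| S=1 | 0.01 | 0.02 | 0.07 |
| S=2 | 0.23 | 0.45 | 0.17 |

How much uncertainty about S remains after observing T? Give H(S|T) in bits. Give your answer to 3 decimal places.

0.673 bits

Marginals: p(S) = (0.0500, 0.1000, 0.8500), p(T) = (0.2500, 0.5000, 0.2500).
H(S|T) = Σ p(T) · H(S|T=·).
  T=r: p=0.2500, H(S|T=r) = 0.4822
  T=s: p=0.5000, H(S|T=s) = 0.5661
  T=t: p=0.2500, H(S|T=t) = 1.0783
Weighted sum = 0.673 bits.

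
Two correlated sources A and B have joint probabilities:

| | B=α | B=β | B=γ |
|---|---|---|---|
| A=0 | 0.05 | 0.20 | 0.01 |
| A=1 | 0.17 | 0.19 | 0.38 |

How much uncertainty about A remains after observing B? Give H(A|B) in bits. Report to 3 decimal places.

0.627 bits

Chain rule: H(A|B) = H(A,B) − H(B).
Marginals: p(A) = (0.2600, 0.7400), p(B) = (0.2200, 0.3900, 0.3900).
H(A,B) = 2.1672 bits; H(B) = 1.5402 bits.
H(A|B) = 2.1672 − 1.5402 = 0.627 bits.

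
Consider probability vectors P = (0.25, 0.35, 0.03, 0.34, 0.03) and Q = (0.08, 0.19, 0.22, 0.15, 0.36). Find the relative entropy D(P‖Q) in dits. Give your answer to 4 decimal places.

D(P‖Q) = Σ p·log₁₀(p/q).
  0.25·log₁₀(0.25/0.08) = 0.12371
  0.35·log₁₀(0.35/0.19) = 0.09286
  0.03·log₁₀(0.03/0.22) = -0.02596
  0.34·log₁₀(0.34/0.15) = 0.12083
  0.03·log₁₀(0.03/0.36) = -0.03238
D(P‖Q) = 0.2791 dits.

0.2791 dits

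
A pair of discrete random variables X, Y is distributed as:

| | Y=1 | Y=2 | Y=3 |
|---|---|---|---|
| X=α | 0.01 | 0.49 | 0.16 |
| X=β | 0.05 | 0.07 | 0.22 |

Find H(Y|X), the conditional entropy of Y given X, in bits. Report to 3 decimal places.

Chain rule: H(Y|X) = H(X,Y) − H(X).
Marginals: p(X) = (0.6600, 0.3400), p(Y) = (0.0600, 0.5600, 0.3800).
H(X,Y) = 1.9590 bits; H(X) = 0.9248 bits.
H(Y|X) = 1.9590 − 0.9248 = 1.034 bits.

1.034 bits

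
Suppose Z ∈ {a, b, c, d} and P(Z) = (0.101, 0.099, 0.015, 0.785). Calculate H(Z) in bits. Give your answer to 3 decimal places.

H(Z) = −Σ p·log₂ p.
  −(0.101)·log₂(0.101) = 0.3341
  −(0.099)·log₂(0.099) = 0.3303
  −(0.015)·log₂(0.015) = 0.0909
  −(0.785)·log₂(0.785) = 0.2741
Sum: 0.3341 + 0.3303 + 0.0909 + 0.2741 = 1.029 bits.

1.029 bits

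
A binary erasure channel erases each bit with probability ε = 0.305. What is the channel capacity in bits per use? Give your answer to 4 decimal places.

0.6950 bits

Binary erasure channel: capacity C = 1 − ε.
C = 1 − 0.305 = 0.6950 bits per channel use.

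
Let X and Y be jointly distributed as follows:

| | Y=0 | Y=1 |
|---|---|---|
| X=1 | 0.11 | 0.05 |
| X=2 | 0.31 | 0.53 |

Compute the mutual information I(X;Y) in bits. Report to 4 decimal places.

Marginals: p(X) = (0.1600, 0.8400), p(Y) = (0.4200, 0.5800).
I(X;Y) = Σ p(x,y)·log₂[p(x,y)/(p(x)p(y))].
  (1,0): 0.11·log₂(1.6369) = 0.07821
  (1,1): 0.05·log₂(0.5388) = -0.04461
  (2,0): 0.31·log₂(0.8787) = -0.05784
  (2,1): 0.53·log₂(1.0878) = 0.06438
Sum = 0.0401 bits.

0.0401 bits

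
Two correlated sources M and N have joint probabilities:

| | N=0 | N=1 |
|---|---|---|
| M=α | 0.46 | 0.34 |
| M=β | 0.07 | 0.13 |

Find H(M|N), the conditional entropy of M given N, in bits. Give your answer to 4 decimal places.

Marginals: p(M) = (0.8000, 0.2000), p(N) = (0.5300, 0.4700).
H(M|N) = Σ p(N) · H(M|N=·).
  N=0: p=0.5300, H(M|N=0) = 0.5631
  N=1: p=0.4700, H(M|N=1) = 0.8508
Weighted sum = 0.6983 bits.

0.6983 bits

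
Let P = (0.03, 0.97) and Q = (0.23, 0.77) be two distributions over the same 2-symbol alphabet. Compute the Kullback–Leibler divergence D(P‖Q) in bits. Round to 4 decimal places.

D(P‖Q) = Σ p·log₂(p/q).
  0.03·log₂(0.03/0.23) = -0.08816
  0.97·log₂(0.97/0.77) = 0.32313
D(P‖Q) = 0.2350 bits.

0.2350 bits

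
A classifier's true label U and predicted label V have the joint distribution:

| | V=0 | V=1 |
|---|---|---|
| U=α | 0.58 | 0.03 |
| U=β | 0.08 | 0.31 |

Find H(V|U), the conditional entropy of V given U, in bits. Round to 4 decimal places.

Marginals: p(U) = (0.6100, 0.3900), p(V) = (0.6600, 0.3400).
H(V|U) = Σ p(U) · H(V|U=·).
  U=α: p=0.6100, H(V|U=α) = 0.2829
  U=β: p=0.3900, H(V|U=β) = 0.7321
Weighted sum = 0.4581 bits.

0.4581 bits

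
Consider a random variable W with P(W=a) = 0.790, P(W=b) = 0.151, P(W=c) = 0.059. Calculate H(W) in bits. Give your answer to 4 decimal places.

0.9214 bits

H(W) = −Σ p·log₂ p.
  −(0.790)·log₂(0.790) = 0.26866
  −(0.151)·log₂(0.151) = 0.41183
  −(0.059)·log₂(0.059) = 0.24091
Sum: 0.26866 + 0.41183 + 0.24091 = 0.9214 bits.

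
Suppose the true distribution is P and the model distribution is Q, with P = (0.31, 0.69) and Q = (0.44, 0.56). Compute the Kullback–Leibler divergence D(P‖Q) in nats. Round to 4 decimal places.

D(P‖Q) = Σ p·ln(p/q).
  0.31·ln(0.31/0.44) = -0.10856
  0.69·ln(0.69/0.56) = 0.14404
D(P‖Q) = 0.0355 nats.

0.0355 nats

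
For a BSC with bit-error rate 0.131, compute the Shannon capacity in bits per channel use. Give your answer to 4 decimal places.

0.4398 bits

Binary symmetric channel: C = 1 − h₂(ε) where h₂ is the binary entropy function.
h₂(0.131) = −0.131·log₂0.131 − 0.869·log₂0.869 = 0.5602.
C = 1 − 0.5602 = 0.4398 bits per channel use.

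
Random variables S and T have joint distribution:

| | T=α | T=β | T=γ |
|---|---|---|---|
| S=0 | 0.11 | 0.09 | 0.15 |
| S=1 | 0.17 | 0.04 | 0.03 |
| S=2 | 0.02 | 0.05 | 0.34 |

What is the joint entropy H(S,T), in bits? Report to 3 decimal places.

H(S,T) = −Σ p(x,y)·log₂ p(x,y) over all 9 cells.
  cell (0,α): −0.11·log₂0.11 = 0.3503
  cell (0,β): −0.09·log₂0.09 = 0.3127
  cell (0,γ): −0.15·log₂0.15 = 0.4105
  cell (1,α): −0.17·log₂0.17 = 0.4346
  cell (1,β): −0.04·log₂0.04 = 0.1858
  cell (1,γ): −0.03·log₂0.03 = 0.1518
  cell (2,α): −0.02·log₂0.02 = 0.1129
  cell (2,β): −0.05·log₂0.05 = 0.2161
  cell (2,γ): −0.34·log₂0.34 = 0.5292
Sum = 2.704 bits.

2.704 bits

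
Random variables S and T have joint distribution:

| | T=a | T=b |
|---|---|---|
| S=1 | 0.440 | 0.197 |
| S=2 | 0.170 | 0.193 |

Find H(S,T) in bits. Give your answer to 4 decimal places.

1.8755 bits

H(S,T) = −Σ p(x,y)·log₂ p(x,y) over all 4 cells.
  cell (1,a): −0.440·log₂0.440 = 0.52115
  cell (1,b): −0.197·log₂0.197 = 0.46172
  cell (2,a): −0.170·log₂0.170 = 0.43459
  cell (2,b): −0.193·log₂0.193 = 0.45805
Sum = 1.8755 bits.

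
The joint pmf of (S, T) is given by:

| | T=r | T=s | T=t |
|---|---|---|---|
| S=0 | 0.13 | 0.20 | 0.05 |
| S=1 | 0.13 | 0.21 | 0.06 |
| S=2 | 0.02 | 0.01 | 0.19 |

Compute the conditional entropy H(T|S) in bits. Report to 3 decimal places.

Chain rule: H(T|S) = H(S,T) − H(S).
Marginals: p(S) = (0.3800, 0.4000, 0.2200), p(T) = (0.2800, 0.4200, 0.3000).
H(S,T) = 2.7967 bits; H(S) = 1.5398 bits.
H(T|S) = 2.7967 − 1.5398 = 1.257 bits.

1.257 bits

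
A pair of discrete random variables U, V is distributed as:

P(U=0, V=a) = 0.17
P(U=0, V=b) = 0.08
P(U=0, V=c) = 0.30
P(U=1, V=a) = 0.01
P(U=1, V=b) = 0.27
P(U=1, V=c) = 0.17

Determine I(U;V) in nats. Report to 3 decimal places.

Marginals: p(U) = (0.5500, 0.4500), p(V) = (0.1800, 0.3500, 0.4700).
I(U;V) = Σ p(x,y)·ln[p(x,y)/(p(x)p(y))].
  (0,a): 0.17·ln(1.7172) = 0.0919
  (0,b): 0.08·ln(0.4156) = -0.0702
  (0,c): 0.30·ln(1.1605) = 0.0447
  (1,a): 0.01·ln(0.1235) = -0.0209
  (1,b): 0.27·ln(1.7143) = 0.1455
  (1,c): 0.17·ln(0.8038) = -0.0371
Sum = 0.154 nats.

0.154 nats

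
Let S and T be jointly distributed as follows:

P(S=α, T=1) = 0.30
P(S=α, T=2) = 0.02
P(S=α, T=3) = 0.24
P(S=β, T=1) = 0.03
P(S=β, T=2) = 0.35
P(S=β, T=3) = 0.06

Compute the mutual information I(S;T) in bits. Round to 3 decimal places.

Marginals: p(S) = (0.5600, 0.4400), p(T) = (0.3300, 0.3700, 0.3000).
I(S;T) = H(S) + H(T) − H(S,T).
H(S) = 0.9896, H(T) = 1.5796, H(S,T) = 2.0535.
I(S;T) = 0.9896 + 1.5796 − 2.0535 = 0.516 bits.

0.516 bits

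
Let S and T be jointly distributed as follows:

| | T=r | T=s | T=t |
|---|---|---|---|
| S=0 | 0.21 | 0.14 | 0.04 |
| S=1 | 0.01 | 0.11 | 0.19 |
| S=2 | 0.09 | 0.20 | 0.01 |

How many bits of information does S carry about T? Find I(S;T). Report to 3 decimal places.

Marginals: p(S) = (0.3900, 0.3100, 0.3000), p(T) = (0.3100, 0.4500, 0.2400).
I(S;T) = H(S) + H(T) − H(S,T).
H(S) = 1.5747, H(T) = 1.5363, H(S,T) = 2.7711.
I(S;T) = 1.5747 + 1.5363 − 2.7711 = 0.340 bits.

0.340 bits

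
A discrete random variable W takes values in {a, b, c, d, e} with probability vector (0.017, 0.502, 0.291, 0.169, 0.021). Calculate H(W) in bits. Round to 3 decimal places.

H(W) = −Σ p·log₂ p.
  −(0.017)·log₂(0.017) = 0.0999
  −(0.502)·log₂(0.502) = 0.4991
  −(0.291)·log₂(0.291) = 0.5182
  −(0.169)·log₂(0.169) = 0.4335
  −(0.021)·log₂(0.021) = 0.1170
Sum: 0.0999 + 0.4991 + 0.5182 + 0.4335 + 0.1170 = 1.668 bits.

1.668 bits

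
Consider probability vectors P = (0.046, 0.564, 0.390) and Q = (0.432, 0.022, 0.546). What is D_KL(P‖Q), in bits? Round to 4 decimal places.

D(P‖Q) = Σ p·log₂(p/q).
  0.046·log₂(0.046/0.432) = -0.14864
  0.564·log₂(0.564/0.022) = 2.63959
  0.390·log₂(0.390/0.546) = -0.18932
D(P‖Q) = 2.3016 bits.

2.3016 bits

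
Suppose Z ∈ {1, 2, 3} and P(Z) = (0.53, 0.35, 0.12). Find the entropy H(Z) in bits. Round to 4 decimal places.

H(Z) = −Σ p·log₂ p.
  −(0.53)·log₂(0.53) = 0.48545
  −(0.35)·log₂(0.35) = 0.53010
  −(0.12)·log₂(0.12) = 0.36707
Sum: 0.48545 + 0.53010 + 0.36707 = 1.3826 bits.

1.3826 bits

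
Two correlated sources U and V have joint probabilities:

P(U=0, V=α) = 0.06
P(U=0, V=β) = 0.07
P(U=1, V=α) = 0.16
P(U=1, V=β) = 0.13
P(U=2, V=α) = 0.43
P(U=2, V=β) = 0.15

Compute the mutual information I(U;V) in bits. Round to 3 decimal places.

0.039 bits

Marginals: p(U) = (0.1300, 0.2900, 0.5800), p(V) = (0.6500, 0.3500).
I(U;V) = H(U) + H(V) − H(U,V).
H(U) = 1.3564, H(V) = 0.9341, H(U,V) = 2.2519.
I(U;V) = 1.3564 + 0.9341 − 2.2519 = 0.039 bits.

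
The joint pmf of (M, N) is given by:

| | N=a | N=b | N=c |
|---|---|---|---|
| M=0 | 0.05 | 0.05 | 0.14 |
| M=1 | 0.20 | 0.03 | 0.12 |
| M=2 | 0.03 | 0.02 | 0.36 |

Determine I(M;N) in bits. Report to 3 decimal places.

0.218 bits

Marginals: p(M) = (0.2400, 0.3500, 0.4100), p(N) = (0.2800, 0.1000, 0.6200).
I(M;N) = Σ p(x,y)·log₂[p(x,y)/(p(x)p(y))].
  (0,a): 0.05·log₂(0.7440) = -0.0213
  (0,b): 0.05·log₂(2.0833) = 0.0529
  (0,c): 0.14·log₂(0.9409) = -0.0123
  (1,a): 0.20·log₂(2.0408) = 0.2058
  (1,b): 0.03·log₂(0.8571) = -0.0067
  (1,c): 0.12·log₂(0.5530) = -0.1026
  (2,a): 0.03·log₂(0.2613) = -0.0581
  (2,b): 0.02·log₂(0.4878) = -0.0207
  (2,c): 0.36·log₂(1.4162) = 0.1807
Sum = 0.218 bits.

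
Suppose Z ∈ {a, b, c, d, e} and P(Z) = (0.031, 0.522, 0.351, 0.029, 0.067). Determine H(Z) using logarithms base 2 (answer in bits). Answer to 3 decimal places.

H(Z) = −Σ p·log₂ p.
  −(0.031)·log₂(0.031) = 0.1554
  −(0.522)·log₂(0.522) = 0.4896
  −(0.351)·log₂(0.351) = 0.5302
  −(0.029)·log₂(0.029) = 0.1481
  −(0.067)·log₂(0.067) = 0.2613
Sum: 0.1554 + 0.4896 + 0.5302 + 0.1481 + 0.2613 = 1.585 bits.

1.585 bits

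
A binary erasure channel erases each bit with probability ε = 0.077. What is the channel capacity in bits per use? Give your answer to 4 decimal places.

0.9230 bits

Binary erasure channel: capacity C = 1 − ε.
C = 1 − 0.077 = 0.9230 bits per channel use.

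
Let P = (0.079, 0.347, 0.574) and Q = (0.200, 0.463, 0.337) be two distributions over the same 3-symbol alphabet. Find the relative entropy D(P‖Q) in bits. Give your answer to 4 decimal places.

0.1908 bits

D(P‖Q) = Σ p·log₂(p/q).
  0.079·log₂(0.079/0.200) = -0.10587
  0.347·log₂(0.347/0.463) = -0.14438
  0.574·log₂(0.574/0.337) = 0.44101
D(P‖Q) = 0.1908 bits.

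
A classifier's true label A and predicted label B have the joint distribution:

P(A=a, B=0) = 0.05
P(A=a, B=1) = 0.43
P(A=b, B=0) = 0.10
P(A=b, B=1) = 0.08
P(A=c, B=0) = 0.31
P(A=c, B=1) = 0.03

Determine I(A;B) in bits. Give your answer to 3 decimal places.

Marginals: p(A) = (0.4800, 0.1800, 0.3400), p(B) = (0.4600, 0.5400).
I(A;B) = Σ p(x,y)·log₂[p(x,y)/(p(x)p(y))].
  (a,0): 0.05·log₂(0.2264) = -0.1071
  (a,1): 0.43·log₂(1.6590) = 0.3140
  (b,0): 0.10·log₂(1.2077) = 0.0272
  (b,1): 0.08·log₂(0.8230) = -0.0225
  (c,0): 0.31·log₂(1.9821) = 0.3060
  (c,1): 0.03·log₂(0.1634) = -0.0784
Sum = 0.439 bits.

0.439 bits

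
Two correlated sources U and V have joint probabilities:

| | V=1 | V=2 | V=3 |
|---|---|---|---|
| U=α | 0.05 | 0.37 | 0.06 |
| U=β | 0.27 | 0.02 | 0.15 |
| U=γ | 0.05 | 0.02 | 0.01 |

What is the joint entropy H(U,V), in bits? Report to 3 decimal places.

H(U,V) = −Σ p(x,y)·log₂ p(x,y) over all 9 cells.
  cell (α,1): −0.05·log₂0.05 = 0.2161
  cell (α,2): −0.37·log₂0.37 = 0.5307
  cell (α,3): −0.06·log₂0.06 = 0.2435
  cell (β,1): −0.27·log₂0.27 = 0.5100
  cell (β,2): −0.02·log₂0.02 = 0.1129
  cell (β,3): −0.15·log₂0.15 = 0.4105
  cell (γ,1): −0.05·log₂0.05 = 0.2161
  cell (γ,2): −0.02·log₂0.02 = 0.1129
  cell (γ,3): −0.01·log₂0.01 = 0.0664
Sum = 2.419 bits.

2.419 bits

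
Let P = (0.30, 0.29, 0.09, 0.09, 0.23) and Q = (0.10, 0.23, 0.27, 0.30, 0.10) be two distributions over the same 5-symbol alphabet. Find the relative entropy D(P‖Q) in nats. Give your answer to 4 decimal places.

0.3811 nats

D(P‖Q) = Σ p·ln(p/q).
  0.30·ln(0.30/0.10) = 0.32958
  0.29·ln(0.29/0.23) = 0.06722
  0.09·ln(0.09/0.27) = -0.09888
  0.09·ln(0.09/0.30) = -0.10836
  0.23·ln(0.23/0.10) = 0.19157
D(P‖Q) = 0.3811 nats.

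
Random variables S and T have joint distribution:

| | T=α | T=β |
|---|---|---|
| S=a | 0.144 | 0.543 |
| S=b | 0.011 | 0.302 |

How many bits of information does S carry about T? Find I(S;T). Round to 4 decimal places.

0.0446 bits

Marginals: p(S) = (0.6870, 0.3130), p(T) = (0.1550, 0.8450).
I(S;T) = H(S) + H(T) − H(S,T).
H(S) = 0.8966, H(T) = 0.6222, H(S,T) = 1.4742.
I(S;T) = 0.8966 + 0.6222 − 1.4742 = 0.0446 bits.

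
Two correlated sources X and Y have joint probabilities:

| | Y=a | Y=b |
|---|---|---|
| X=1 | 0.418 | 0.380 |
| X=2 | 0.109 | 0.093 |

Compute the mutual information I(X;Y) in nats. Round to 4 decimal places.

0.0001 nats

Marginals: p(X) = (0.7980, 0.2020), p(Y) = (0.5270, 0.4730).
I(X;Y) = H(X) + H(Y) − H(X,Y).
H(X) = 0.5032, H(Y) = 0.6917, H(X,Y) = 1.1948.
I(X;Y) = 0.5032 + 0.6917 − 1.1948 = 0.0001 nats.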